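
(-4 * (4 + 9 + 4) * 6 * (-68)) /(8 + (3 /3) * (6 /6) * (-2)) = 4624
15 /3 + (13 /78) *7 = 37 /6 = 6.17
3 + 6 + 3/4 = 39/4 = 9.75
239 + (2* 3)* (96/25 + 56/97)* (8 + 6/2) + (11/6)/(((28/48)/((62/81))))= 732791189/1374975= 532.95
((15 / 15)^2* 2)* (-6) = -12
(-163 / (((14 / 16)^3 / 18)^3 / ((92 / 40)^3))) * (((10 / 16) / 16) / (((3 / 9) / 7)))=-4547993221988352 / 144120025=-31556983.30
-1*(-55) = 55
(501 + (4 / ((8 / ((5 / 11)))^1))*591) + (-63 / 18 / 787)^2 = 17313841565 / 27252236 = 635.32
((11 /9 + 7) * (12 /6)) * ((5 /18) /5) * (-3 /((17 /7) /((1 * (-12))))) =2072 /153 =13.54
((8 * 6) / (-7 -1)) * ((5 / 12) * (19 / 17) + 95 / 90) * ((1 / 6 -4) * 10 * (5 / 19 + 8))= 884695 / 306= 2891.16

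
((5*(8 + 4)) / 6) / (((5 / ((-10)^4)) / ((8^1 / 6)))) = 80000 / 3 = 26666.67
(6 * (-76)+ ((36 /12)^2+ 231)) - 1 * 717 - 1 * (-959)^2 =-920614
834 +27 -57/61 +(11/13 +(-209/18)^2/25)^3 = 78551185436462945797/71222128497000000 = 1102.90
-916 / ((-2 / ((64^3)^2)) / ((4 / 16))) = 7868380086272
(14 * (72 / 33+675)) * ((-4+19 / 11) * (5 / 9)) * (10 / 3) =-43452500 / 1089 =-39901.29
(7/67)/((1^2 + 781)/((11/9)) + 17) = 77/484075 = 0.00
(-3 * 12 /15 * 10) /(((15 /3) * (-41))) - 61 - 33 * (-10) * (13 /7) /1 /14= -171844 /10045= -17.11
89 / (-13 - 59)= -89 / 72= -1.24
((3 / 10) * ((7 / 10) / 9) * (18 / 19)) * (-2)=-21 / 475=-0.04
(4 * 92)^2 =135424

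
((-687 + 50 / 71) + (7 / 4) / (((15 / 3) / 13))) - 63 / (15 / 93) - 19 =-1549711 / 1420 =-1091.35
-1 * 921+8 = -913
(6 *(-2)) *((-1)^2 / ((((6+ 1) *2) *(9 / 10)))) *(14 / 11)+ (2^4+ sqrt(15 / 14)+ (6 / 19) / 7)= sqrt(210) / 14+ 65102 / 4389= 15.87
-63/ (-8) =63/ 8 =7.88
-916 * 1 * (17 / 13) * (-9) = 140148 / 13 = 10780.62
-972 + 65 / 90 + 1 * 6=-17375 / 18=-965.28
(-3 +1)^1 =-2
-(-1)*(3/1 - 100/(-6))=59/3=19.67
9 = 9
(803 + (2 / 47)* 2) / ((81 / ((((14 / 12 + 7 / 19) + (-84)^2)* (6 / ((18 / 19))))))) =30368079455 / 68526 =443161.42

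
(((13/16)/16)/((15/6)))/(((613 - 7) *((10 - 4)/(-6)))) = -13/387840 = -0.00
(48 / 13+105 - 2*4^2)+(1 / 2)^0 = 1010 / 13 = 77.69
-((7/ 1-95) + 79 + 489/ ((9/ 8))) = -1277/ 3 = -425.67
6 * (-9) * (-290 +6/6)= 15606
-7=-7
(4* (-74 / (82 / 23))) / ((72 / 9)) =-851 / 82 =-10.38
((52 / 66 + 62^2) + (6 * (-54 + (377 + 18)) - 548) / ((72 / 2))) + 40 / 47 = 36174749 / 9306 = 3887.25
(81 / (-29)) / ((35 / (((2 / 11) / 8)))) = -81 / 44660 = -0.00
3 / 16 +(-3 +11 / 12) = -1.90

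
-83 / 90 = -0.92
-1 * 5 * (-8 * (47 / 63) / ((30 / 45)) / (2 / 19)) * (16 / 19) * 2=15040 / 21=716.19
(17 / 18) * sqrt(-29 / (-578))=sqrt(58) / 36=0.21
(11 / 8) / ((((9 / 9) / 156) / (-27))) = -11583 / 2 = -5791.50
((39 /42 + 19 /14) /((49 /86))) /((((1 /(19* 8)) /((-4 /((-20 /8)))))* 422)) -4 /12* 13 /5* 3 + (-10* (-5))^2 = 904558259 /361865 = 2499.71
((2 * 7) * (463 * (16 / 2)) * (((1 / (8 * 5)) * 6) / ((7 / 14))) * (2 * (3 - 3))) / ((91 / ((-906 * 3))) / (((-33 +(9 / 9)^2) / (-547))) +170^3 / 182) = 0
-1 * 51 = -51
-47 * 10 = -470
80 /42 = 40 /21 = 1.90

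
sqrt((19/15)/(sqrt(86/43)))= 2^(3/4) * sqrt(285)/30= 0.95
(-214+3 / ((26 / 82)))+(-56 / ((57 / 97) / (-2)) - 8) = -16259 / 741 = -21.94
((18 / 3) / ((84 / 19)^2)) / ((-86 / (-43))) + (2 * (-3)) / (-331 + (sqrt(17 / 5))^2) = 1751 / 10192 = 0.17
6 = 6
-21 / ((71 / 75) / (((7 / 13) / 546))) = -525 / 23998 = -0.02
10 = 10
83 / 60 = 1.38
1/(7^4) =0.00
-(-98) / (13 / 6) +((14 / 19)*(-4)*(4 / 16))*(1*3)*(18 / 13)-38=1030 / 247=4.17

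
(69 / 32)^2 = 4761 / 1024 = 4.65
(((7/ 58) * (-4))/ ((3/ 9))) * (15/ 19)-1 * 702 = -387432/ 551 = -703.14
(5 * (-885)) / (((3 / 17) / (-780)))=19558500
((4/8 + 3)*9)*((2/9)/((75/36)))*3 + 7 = 17.08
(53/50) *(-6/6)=-53/50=-1.06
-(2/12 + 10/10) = -7/6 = -1.17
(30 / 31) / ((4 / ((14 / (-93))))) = -35 / 961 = -0.04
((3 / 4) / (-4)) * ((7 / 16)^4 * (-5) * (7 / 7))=36015 / 1048576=0.03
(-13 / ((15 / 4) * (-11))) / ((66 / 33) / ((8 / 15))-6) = -208 / 1485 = -0.14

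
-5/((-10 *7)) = 1/14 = 0.07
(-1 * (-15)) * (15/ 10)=45/ 2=22.50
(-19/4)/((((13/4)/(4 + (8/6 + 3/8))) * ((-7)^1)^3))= 2603/107016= 0.02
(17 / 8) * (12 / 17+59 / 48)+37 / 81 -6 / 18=43913 / 10368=4.24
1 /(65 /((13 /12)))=1 /60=0.02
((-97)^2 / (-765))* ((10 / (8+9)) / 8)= -9409 / 10404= -0.90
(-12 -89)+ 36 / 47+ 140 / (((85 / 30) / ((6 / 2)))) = 38353 / 799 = 48.00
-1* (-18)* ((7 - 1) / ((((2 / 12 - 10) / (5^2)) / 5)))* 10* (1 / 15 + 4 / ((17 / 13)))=-43038000 / 1003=-42909.27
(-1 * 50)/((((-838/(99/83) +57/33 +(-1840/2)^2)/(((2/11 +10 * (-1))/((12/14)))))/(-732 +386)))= -19618200/83724217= -0.23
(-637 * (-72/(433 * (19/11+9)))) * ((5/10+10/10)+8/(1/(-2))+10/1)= -1135134/25547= -44.43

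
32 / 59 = 0.54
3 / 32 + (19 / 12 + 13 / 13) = 257 / 96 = 2.68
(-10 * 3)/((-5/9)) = 54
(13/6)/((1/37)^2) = 2966.17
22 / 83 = 0.27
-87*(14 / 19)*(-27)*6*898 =9325777.26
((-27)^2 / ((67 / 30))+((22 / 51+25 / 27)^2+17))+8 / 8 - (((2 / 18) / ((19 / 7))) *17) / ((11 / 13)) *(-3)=1028803952714 / 2950166043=348.73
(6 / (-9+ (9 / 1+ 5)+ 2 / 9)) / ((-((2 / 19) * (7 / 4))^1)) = -2052 / 329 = -6.24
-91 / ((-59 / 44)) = 4004 / 59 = 67.86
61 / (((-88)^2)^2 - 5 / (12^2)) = 8784 / 8635613179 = 0.00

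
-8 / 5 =-1.60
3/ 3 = 1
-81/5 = -16.20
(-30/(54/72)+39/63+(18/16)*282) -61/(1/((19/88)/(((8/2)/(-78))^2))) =-34965611/7392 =-4730.20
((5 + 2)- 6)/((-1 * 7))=-1/7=-0.14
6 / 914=3 / 457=0.01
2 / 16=1 / 8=0.12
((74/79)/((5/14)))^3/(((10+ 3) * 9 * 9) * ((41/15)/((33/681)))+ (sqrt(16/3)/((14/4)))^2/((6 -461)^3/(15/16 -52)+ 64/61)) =939206031601150627776/3091911357014769346457825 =0.00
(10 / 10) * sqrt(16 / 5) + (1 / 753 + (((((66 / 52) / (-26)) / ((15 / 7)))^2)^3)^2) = 2223311955453421653022690655694578486884513 / 1674153902456426480095278312787968000000000000 + 4 * sqrt(5) / 5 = 1.79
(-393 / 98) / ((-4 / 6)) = 1179 / 196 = 6.02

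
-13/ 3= -4.33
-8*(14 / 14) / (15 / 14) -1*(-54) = 698 / 15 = 46.53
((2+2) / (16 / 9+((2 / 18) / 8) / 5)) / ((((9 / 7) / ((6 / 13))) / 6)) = 4.84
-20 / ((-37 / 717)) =14340 / 37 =387.57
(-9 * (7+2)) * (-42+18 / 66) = 37179 / 11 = 3379.91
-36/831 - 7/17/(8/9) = -19083/37672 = -0.51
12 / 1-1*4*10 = -28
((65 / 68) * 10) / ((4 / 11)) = 3575 / 136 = 26.29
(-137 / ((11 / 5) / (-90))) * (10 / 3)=205500 / 11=18681.82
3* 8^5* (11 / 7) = 1081344 / 7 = 154477.71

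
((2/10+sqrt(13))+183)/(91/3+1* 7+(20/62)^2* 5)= 2883* sqrt(13)/109132+660207/136415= 4.93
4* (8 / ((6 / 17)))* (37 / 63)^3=13777616 / 750141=18.37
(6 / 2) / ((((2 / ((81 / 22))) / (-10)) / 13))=-15795 / 22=-717.95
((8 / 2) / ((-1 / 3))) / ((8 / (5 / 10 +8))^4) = -250563 / 16384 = -15.29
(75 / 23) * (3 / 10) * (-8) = -7.83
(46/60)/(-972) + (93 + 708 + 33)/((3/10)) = 81064777/29160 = 2780.00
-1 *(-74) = 74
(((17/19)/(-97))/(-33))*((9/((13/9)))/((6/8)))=612/263549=0.00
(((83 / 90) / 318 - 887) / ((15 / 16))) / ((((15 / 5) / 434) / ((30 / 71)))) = -88139695504 / 1524015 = -57833.88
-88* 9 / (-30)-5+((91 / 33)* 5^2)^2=25994648 / 5445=4774.04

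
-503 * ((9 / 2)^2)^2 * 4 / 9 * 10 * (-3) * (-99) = -544530195 / 2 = -272265097.50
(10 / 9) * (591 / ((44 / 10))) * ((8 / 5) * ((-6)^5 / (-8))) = 2553120 / 11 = 232101.82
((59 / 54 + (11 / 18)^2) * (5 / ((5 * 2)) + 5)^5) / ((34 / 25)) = 5425.29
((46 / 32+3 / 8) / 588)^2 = 0.00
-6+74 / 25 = -76 / 25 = -3.04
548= 548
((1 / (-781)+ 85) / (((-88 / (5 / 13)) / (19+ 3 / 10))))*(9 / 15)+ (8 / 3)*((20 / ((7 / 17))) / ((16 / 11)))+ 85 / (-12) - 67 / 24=7023896387 / 93813720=74.87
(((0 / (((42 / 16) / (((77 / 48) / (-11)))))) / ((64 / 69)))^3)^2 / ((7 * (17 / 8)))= 0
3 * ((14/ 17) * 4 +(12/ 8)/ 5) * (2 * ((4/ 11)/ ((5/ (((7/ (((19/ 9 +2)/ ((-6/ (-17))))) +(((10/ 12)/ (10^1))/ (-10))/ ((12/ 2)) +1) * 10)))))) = 442615121/ 17643450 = 25.09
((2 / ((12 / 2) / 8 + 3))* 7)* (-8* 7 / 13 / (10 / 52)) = -83.63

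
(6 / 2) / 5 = 3 / 5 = 0.60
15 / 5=3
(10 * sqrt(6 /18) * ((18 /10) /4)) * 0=0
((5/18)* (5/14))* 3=25/84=0.30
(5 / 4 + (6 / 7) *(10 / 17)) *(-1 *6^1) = -2505 / 238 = -10.53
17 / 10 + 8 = 97 / 10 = 9.70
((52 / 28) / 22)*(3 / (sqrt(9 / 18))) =39*sqrt(2) / 154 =0.36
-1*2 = -2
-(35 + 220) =-255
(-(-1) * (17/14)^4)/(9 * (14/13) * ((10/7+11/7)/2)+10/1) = 1085773/12254704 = 0.09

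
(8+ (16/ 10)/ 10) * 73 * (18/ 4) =67014/ 25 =2680.56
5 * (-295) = -1475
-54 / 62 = -27 / 31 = -0.87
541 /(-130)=-541 /130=-4.16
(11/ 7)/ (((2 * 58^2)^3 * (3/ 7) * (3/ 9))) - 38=-11572882533365/ 304549540352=-38.00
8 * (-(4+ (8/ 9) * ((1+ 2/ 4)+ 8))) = -896/ 9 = -99.56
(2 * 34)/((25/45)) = 612/5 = 122.40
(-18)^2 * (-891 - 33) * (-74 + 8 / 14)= 21982752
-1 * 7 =-7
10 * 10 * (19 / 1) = 1900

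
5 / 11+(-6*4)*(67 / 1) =-1607.55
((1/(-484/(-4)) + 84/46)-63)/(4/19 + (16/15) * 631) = -12128460/133503293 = -0.09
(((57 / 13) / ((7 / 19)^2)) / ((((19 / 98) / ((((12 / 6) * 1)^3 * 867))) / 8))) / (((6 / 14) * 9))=93478784 / 39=2396891.90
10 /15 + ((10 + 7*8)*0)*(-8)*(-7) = 2 /3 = 0.67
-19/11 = -1.73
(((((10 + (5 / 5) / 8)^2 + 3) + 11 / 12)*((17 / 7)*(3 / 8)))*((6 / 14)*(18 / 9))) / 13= 1042185 / 163072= 6.39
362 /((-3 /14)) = -5068 /3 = -1689.33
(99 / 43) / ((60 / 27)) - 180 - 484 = -570149 / 860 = -662.96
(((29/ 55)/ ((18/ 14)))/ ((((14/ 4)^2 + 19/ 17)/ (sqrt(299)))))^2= 56974574384/ 202459502025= 0.28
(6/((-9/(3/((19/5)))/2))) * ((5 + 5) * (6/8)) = -150/19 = -7.89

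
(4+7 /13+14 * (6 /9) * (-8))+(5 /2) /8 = -43565 /624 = -69.82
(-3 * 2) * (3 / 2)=-9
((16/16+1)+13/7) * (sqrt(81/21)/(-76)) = -81 * sqrt(21)/3724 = -0.10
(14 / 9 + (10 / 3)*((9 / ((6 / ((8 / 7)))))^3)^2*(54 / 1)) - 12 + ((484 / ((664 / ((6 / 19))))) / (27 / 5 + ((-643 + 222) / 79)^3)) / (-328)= 898155080046504753085073 / 197048715515643674592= 4558.04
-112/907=-0.12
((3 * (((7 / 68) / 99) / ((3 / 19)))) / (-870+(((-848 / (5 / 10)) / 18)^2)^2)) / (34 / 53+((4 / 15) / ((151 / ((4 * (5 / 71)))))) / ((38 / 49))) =3140256986937 / 8044579206005386284592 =0.00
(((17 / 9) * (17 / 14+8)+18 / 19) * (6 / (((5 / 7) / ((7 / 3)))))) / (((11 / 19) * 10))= 20503 / 330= 62.13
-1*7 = -7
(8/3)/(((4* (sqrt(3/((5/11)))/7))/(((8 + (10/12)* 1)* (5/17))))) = 1855* sqrt(165)/5049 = 4.72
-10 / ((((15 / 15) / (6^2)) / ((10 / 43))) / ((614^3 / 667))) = -833311958400 / 28681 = -29054494.56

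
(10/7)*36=360/7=51.43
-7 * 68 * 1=-476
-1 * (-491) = 491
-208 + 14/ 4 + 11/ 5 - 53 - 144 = -3993/ 10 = -399.30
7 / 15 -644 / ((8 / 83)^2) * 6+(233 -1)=-49882909 / 120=-415690.91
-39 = -39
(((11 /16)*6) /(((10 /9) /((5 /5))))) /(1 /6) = 891 /40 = 22.28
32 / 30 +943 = 14161 / 15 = 944.07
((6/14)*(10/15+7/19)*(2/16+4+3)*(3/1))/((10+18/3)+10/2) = 177/392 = 0.45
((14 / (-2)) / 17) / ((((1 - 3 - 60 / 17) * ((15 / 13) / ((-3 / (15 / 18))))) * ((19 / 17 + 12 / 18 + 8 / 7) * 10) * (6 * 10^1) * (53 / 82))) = -1331967 / 6507737500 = -0.00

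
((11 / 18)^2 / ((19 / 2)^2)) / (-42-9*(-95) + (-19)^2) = 121 / 34328934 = 0.00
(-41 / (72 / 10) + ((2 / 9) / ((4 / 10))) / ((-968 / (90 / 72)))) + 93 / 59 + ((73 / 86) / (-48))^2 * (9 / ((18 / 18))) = -166908671783 / 40550433792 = -4.12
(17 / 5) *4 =68 / 5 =13.60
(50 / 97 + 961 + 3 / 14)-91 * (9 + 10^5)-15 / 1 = -12357626543 / 1358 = -9099872.27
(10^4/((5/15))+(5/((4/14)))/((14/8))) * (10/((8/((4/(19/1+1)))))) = 7502.50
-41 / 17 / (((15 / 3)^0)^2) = -41 / 17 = -2.41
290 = 290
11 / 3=3.67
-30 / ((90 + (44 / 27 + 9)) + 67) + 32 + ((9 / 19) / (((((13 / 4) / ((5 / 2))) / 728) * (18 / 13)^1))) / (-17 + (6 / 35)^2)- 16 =4051145773 / 893864633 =4.53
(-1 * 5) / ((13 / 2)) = -10 / 13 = -0.77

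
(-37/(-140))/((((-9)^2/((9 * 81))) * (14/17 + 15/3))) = 629/1540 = 0.41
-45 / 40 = -9 / 8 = -1.12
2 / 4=1 / 2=0.50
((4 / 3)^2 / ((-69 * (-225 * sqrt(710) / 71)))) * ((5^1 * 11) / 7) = 88 * sqrt(710) / 978075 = 0.00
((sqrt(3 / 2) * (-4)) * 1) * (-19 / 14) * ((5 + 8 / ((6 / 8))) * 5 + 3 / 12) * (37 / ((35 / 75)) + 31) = 3457981 * sqrt(6) / 147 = 57621.01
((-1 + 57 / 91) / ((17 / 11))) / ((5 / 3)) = -66 / 455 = -0.15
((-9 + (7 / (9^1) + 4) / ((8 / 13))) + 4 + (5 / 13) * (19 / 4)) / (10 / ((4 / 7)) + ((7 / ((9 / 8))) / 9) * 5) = 0.22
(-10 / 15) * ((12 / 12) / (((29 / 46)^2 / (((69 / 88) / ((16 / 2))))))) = -0.16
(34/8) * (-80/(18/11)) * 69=-43010/3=-14336.67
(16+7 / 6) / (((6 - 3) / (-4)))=-206 / 9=-22.89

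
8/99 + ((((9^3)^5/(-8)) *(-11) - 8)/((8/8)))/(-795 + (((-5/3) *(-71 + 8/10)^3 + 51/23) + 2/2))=11720352696413838709/23837660352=491673785.23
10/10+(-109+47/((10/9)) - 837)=-9027/10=-902.70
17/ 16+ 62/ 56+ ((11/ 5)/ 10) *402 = 253707/ 2800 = 90.61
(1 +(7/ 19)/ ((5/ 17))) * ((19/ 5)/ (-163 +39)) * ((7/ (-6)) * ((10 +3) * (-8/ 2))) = -9737/ 2325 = -4.19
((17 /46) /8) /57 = 17 /20976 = 0.00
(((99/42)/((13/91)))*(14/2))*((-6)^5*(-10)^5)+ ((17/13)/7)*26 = 628689600034/7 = 89812800004.86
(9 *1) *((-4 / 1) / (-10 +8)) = 18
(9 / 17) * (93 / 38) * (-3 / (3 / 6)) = -2511 / 323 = -7.77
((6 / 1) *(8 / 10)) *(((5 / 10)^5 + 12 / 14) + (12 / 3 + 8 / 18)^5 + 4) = 4600451731 / 551124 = 8347.40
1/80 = 0.01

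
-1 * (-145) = 145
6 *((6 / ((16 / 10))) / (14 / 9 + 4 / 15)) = 2025 / 164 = 12.35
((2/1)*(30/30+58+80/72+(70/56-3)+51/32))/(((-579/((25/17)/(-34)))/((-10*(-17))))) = 2158375/1417392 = 1.52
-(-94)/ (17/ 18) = 1692/ 17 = 99.53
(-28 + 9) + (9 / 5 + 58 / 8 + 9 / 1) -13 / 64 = -369 / 320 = -1.15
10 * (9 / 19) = 90 / 19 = 4.74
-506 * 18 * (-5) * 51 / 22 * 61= 6439770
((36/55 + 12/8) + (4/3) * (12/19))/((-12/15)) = -6263/1672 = -3.75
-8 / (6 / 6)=-8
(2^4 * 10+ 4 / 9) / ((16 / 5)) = 1805 / 36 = 50.14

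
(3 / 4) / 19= 3 / 76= 0.04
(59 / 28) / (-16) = -59 / 448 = -0.13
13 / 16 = 0.81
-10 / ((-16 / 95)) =475 / 8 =59.38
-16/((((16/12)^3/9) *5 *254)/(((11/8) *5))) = -2673/8128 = -0.33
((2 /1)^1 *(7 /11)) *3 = 42 /11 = 3.82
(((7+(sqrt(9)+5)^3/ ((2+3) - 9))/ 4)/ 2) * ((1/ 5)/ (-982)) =121/ 39280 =0.00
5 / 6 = 0.83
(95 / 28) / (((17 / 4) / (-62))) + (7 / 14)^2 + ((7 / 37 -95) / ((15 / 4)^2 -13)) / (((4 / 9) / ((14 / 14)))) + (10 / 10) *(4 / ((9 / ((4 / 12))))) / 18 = -1069986359 / 4279716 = -250.01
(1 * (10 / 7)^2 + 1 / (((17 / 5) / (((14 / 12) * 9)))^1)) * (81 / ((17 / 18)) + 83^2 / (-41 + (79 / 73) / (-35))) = -1250780723935 / 2969108548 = -421.26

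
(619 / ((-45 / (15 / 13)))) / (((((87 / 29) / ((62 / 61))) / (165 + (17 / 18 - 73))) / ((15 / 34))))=-160515985 / 727974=-220.50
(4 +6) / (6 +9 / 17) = 170 / 111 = 1.53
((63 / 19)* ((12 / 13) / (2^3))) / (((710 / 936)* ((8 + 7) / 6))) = 6804 / 33725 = 0.20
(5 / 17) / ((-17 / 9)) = -45 / 289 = -0.16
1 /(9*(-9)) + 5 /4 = 401 /324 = 1.24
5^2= 25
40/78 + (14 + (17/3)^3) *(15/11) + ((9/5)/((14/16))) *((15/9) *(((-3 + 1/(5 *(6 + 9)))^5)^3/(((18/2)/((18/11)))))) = -5329318452481588255545410490040665881/636991641484200954437255859375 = -8366386.79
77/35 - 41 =-194/5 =-38.80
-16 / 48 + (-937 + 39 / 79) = -222031 / 237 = -936.84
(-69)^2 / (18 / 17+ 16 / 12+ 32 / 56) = 3213 / 2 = 1606.50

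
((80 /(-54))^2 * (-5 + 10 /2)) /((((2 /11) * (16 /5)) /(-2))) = 0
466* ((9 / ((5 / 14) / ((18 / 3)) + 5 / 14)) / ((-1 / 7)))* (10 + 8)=-6341328 / 5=-1268265.60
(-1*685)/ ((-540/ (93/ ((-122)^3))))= -4247/ 65370528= -0.00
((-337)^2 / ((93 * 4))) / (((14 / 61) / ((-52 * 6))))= -90060217 / 217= -415024.04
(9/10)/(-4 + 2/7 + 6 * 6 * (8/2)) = 0.01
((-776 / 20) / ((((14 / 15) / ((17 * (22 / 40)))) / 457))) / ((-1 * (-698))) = -24868569 / 97720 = -254.49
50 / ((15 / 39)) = 130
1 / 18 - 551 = -9917 / 18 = -550.94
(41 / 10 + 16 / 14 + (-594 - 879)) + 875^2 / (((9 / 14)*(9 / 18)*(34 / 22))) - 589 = 16484847131 / 10710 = 1539201.41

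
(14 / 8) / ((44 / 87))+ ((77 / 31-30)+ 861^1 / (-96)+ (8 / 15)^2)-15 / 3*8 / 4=-104935757 / 2455200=-42.74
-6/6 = -1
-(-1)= 1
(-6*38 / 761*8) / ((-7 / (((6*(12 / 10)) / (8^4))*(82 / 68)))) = 21033 / 28978880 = 0.00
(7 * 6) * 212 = 8904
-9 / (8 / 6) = -27 / 4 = -6.75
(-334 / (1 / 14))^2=21864976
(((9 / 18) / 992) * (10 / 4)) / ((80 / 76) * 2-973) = -95 / 73197696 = -0.00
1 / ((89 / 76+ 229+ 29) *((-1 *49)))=-76 / 965153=-0.00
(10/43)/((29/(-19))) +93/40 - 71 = -3433109/49880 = -68.83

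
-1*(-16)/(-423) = -16/423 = -0.04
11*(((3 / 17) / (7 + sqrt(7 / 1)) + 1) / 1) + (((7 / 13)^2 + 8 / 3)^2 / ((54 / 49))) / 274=734006425103 / 64656049068 - 11*sqrt(7) / 238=11.23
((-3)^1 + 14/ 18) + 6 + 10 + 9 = 205/ 9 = 22.78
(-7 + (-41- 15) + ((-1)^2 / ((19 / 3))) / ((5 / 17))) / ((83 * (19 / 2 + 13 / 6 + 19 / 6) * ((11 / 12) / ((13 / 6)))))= -925704 / 7719415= -0.12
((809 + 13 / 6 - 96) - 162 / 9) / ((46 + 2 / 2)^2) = 89 / 282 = 0.32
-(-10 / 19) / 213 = 10 / 4047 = 0.00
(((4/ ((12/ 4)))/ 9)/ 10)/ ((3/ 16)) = 32/ 405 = 0.08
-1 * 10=-10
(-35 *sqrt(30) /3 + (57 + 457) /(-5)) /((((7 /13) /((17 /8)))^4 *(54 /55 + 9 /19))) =-27780.64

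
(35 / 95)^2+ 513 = 185242 / 361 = 513.14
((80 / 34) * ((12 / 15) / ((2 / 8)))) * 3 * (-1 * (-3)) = 1152 / 17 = 67.76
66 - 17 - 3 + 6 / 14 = 325 / 7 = 46.43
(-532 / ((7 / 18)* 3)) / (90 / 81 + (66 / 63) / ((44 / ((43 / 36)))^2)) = -1092123648 / 2662969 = -410.12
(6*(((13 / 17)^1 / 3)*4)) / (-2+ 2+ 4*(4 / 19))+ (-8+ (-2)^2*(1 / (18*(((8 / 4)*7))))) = -1541 / 2142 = -0.72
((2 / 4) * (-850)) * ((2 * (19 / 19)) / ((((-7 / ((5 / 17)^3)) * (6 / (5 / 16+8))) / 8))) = 59375 / 1734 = 34.24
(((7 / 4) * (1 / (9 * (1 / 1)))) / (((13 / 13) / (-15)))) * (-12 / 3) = 35 / 3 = 11.67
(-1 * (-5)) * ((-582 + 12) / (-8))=1425 / 4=356.25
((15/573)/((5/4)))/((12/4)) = 4/573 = 0.01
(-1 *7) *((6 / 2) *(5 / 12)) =-35 / 4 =-8.75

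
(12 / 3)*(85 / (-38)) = -170 / 19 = -8.95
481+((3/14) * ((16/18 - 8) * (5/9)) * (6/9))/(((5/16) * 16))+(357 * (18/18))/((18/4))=317645/567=560.22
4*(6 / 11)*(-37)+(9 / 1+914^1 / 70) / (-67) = -2090852 / 25795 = -81.06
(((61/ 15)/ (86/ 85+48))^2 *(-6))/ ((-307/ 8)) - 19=-75921917135/ 3996116769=-19.00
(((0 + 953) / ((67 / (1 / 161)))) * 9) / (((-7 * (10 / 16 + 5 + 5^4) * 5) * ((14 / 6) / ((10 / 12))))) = -34308 / 2666600335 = -0.00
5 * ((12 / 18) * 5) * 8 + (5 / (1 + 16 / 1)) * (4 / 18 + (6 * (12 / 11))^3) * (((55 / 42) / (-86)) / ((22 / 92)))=23552072675 / 183889629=128.08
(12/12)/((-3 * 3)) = -1/9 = -0.11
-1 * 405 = -405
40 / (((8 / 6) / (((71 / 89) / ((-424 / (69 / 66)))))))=-24495 / 415096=-0.06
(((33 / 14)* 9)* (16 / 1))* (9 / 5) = 21384 / 35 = 610.97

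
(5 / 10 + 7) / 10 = 3 / 4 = 0.75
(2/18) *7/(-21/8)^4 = 4096/250047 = 0.02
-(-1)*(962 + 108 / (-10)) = 951.20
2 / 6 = 1 / 3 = 0.33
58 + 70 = 128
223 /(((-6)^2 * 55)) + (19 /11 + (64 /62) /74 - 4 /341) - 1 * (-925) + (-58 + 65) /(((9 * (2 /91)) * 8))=8459841389 /9084240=931.27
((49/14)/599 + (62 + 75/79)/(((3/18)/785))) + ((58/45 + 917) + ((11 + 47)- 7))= 1266852884941/4258890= 297460.81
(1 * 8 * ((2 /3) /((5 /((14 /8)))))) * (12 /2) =56 /5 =11.20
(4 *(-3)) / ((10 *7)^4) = -3 / 6002500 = -0.00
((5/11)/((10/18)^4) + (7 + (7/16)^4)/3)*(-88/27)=-1924030463/82944000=-23.20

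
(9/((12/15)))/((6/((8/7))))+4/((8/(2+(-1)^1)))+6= 121/14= 8.64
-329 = -329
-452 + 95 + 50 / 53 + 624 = 14201 / 53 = 267.94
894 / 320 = 447 / 160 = 2.79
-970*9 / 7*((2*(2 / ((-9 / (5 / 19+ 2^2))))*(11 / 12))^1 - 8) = 1615050 / 133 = 12143.23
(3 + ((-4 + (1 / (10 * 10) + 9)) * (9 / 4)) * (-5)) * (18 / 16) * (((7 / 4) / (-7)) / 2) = 38421 / 5120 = 7.50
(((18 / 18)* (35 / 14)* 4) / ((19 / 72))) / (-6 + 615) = 240 / 3857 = 0.06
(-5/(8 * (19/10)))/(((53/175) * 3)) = -4375/12084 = -0.36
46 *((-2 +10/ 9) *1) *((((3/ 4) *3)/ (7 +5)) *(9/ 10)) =-69/ 10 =-6.90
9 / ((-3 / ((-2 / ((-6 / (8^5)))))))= -32768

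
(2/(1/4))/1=8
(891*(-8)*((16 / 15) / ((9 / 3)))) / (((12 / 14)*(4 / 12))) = -44352 / 5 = -8870.40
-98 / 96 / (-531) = 49 / 25488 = 0.00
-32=-32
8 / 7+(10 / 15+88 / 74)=2330 / 777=3.00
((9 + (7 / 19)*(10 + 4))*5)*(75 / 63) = 33625 / 399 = 84.27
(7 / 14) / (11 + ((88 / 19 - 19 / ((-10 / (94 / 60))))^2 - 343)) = -16245000 / 8905983311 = -0.00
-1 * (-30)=30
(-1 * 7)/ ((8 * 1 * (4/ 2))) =-7/ 16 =-0.44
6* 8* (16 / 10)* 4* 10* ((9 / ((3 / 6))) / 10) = 27648 / 5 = 5529.60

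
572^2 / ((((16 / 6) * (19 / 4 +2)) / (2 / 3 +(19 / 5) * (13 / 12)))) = 11737726 / 135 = 86946.12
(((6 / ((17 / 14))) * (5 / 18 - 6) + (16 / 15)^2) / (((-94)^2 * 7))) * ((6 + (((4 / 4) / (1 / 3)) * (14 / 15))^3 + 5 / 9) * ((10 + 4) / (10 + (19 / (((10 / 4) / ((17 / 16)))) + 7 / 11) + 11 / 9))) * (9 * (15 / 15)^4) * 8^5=-4799589546459136 / 1852700725625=-2590.59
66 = 66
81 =81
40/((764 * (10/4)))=0.02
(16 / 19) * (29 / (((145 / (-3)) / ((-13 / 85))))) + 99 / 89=854961 / 718675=1.19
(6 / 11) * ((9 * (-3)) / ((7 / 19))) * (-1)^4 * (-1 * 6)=18468 / 77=239.84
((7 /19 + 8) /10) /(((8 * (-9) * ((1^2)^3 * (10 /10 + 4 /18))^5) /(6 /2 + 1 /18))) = -115911 /8901728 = -0.01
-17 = -17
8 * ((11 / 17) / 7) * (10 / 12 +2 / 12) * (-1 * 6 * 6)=-3168 / 119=-26.62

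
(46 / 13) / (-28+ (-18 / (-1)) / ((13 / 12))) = -23 / 74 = -0.31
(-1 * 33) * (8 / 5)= -264 / 5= -52.80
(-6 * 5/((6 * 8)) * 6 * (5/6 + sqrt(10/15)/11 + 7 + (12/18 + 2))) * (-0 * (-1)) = 0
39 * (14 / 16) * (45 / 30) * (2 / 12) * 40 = 1365 / 4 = 341.25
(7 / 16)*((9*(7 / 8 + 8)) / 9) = 497 / 128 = 3.88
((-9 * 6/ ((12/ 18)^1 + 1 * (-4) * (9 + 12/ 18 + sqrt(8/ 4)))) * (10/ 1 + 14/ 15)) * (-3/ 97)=-84132/ 171205 + 8856 * sqrt(2)/ 171205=-0.42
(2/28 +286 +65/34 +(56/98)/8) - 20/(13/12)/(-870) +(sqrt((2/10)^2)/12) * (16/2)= 387897847/1345890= 288.21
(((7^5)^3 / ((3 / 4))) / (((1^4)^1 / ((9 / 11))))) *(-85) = -4842512740141860 / 11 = -440228430921987.27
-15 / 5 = -3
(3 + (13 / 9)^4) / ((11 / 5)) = 241220 / 72171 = 3.34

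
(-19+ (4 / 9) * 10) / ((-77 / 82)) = 10742 / 693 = 15.50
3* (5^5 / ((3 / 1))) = 3125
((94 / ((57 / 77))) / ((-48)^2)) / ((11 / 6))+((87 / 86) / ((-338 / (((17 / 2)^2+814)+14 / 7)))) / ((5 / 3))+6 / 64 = -585061847 / 397650240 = -1.47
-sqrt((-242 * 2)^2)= -484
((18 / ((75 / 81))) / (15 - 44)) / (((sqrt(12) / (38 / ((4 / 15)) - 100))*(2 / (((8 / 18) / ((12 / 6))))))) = -153*sqrt(3) / 290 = -0.91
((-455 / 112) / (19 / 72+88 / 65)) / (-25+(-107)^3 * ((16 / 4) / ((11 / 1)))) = 0.00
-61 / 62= -0.98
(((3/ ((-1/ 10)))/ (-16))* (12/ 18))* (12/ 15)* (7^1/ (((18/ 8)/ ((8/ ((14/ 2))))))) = 32/ 9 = 3.56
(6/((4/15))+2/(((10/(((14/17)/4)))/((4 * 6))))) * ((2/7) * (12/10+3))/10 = 11979/4250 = 2.82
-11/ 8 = -1.38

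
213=213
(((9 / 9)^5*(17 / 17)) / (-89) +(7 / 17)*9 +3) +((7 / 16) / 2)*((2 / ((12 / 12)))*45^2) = 21608839 / 24208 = 892.63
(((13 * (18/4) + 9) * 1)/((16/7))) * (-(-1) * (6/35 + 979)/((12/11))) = 3392829/128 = 26506.48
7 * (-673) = -4711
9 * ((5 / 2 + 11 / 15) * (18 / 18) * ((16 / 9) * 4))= 3104 / 15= 206.93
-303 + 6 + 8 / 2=-293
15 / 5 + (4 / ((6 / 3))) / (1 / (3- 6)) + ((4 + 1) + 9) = 11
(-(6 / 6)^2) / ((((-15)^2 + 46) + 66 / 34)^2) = -289 / 21529600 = -0.00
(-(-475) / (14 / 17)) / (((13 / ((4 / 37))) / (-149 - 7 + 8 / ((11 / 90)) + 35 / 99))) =-144203350 / 333333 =-432.61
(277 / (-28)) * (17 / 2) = -4709 / 56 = -84.09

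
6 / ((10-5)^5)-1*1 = -3119 / 3125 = -1.00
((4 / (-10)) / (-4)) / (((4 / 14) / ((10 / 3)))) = 7 / 6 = 1.17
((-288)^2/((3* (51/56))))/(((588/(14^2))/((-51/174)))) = -86016/29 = -2966.07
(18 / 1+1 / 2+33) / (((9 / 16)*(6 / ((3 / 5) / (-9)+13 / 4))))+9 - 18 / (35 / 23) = 129692 / 2835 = 45.75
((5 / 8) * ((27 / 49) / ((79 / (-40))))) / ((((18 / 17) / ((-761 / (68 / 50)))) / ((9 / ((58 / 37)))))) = 475149375 / 898072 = 529.08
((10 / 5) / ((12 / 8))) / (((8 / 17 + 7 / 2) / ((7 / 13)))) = 952 / 5265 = 0.18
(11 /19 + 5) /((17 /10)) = 1060 /323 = 3.28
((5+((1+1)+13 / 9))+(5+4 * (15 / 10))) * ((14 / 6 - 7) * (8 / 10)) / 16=-4.54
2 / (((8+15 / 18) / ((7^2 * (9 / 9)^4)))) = 11.09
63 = 63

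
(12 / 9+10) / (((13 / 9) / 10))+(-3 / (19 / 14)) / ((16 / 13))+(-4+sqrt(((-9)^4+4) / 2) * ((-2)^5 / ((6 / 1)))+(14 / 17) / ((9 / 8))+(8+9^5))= 17876774819 / 302328 - 8 * sqrt(13130) / 3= 58824.83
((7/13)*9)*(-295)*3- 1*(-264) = -52323/13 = -4024.85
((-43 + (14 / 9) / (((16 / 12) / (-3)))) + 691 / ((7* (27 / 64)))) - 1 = 70493 / 378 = 186.49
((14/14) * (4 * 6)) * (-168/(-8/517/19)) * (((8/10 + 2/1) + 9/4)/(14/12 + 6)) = 750044988/215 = 3488581.34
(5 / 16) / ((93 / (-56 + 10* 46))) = 505 / 372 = 1.36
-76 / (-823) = 76 / 823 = 0.09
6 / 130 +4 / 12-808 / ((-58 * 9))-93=-91.07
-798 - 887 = -1685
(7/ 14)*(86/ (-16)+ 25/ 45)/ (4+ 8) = -347/ 1728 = -0.20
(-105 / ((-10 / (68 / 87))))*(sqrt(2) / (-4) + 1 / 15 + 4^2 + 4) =71638 / 435 - 119*sqrt(2) / 58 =161.78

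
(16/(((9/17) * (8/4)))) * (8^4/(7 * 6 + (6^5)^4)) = 278528/16452712980283581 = 0.00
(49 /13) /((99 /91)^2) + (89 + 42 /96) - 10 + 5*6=17660959 /156816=112.62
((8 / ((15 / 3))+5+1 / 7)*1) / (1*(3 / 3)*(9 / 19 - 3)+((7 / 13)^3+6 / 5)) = -9851348 / 1709659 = -5.76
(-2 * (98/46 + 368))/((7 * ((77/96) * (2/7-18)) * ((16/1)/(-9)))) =-4.19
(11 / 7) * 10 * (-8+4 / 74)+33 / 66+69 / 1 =-4097 / 74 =-55.36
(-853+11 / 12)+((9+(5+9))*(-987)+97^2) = -14144.08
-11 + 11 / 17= -176 / 17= -10.35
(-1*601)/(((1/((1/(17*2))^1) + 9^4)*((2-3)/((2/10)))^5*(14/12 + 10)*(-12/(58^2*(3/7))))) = -3032646/9665796875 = -0.00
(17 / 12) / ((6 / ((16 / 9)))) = 34 / 81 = 0.42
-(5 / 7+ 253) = -1776 / 7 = -253.71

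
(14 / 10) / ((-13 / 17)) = -119 / 65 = -1.83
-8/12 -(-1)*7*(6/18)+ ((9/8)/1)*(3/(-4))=79/96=0.82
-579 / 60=-193 / 20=-9.65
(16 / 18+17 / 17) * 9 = 17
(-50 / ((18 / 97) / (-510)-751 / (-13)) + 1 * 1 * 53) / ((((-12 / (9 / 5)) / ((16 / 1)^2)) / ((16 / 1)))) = -247921473024 / 7739945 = -32031.43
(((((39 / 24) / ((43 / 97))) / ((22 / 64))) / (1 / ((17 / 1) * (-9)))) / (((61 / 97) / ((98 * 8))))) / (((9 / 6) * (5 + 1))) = -6520963904 / 28853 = -226006.44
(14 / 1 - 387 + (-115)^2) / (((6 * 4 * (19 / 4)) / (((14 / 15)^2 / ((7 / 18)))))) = 119952 / 475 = 252.53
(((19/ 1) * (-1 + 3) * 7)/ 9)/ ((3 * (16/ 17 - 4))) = -2261/ 702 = -3.22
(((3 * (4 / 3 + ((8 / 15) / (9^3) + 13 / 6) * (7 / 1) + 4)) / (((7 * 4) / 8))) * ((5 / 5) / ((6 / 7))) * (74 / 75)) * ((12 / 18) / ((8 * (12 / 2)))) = 16592539 / 59049000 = 0.28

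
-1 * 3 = -3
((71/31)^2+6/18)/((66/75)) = 201050/31713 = 6.34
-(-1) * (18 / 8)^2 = 81 / 16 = 5.06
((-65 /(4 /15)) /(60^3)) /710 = -13 /8179200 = -0.00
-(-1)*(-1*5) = -5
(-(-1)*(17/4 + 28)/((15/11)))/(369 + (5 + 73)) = 473/8940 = 0.05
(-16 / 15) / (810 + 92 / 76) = -0.00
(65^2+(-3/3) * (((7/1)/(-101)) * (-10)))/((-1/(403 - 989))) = 250019830/101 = 2475443.86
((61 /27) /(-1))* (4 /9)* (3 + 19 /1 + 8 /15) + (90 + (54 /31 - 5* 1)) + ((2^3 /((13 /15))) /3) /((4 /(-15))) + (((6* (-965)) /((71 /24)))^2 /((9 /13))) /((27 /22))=33384664332331759 /7404901335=4508454.98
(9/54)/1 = 1/6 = 0.17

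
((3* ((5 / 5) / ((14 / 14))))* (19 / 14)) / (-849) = -19 / 3962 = -0.00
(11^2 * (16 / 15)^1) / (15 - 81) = -88 / 45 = -1.96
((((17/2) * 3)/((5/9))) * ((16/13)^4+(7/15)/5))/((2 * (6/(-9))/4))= -2347843293/7140250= -328.82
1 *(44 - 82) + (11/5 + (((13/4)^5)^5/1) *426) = 7515076665833058981281075358197/2814749767106560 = 2669891566793956.98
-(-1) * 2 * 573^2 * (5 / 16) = 1641645 / 8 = 205205.62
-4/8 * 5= -5/2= -2.50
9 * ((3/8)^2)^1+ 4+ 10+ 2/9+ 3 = 10649/576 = 18.49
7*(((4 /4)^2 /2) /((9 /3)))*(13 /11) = 91 /66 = 1.38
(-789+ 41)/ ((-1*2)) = 374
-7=-7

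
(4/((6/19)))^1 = 38/3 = 12.67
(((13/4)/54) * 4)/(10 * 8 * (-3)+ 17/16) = -104/103221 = -0.00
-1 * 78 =-78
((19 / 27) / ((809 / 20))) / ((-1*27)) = -0.00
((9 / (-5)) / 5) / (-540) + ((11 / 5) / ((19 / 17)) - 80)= -2223881 / 28500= -78.03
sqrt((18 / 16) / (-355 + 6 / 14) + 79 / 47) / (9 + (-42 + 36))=sqrt(91320425801) / 699924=0.43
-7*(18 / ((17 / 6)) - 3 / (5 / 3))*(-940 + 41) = 2435391 / 85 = 28651.66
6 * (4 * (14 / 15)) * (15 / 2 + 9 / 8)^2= 33327 / 20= 1666.35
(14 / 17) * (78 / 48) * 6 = 273 / 34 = 8.03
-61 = -61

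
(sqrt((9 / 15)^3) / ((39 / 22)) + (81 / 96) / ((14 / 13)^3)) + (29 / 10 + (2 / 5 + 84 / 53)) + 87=22 *sqrt(15) / 325 + 2153800431 / 23269120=92.82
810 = 810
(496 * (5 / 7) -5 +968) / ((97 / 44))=405724 / 679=597.53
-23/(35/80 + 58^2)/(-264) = 46/1776423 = 0.00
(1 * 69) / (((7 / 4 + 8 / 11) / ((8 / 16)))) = 1518 / 109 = 13.93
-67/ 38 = -1.76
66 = 66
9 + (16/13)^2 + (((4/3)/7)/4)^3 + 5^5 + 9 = 4921508572/1565109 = 3144.51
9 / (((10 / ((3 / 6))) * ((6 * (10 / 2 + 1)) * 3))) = 1 / 240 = 0.00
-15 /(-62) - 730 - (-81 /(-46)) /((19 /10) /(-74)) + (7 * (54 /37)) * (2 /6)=-659401381 /1002478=-657.77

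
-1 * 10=-10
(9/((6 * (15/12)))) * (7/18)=7/15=0.47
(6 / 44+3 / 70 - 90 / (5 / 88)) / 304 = -609771 / 117040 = -5.21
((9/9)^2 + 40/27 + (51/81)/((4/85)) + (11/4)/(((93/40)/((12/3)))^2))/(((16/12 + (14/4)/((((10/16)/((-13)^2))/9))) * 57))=461295/9332832224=0.00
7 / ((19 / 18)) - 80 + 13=-1147 / 19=-60.37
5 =5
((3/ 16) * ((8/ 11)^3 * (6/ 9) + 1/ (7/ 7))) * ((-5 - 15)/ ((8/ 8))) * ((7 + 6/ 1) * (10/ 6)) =-102.09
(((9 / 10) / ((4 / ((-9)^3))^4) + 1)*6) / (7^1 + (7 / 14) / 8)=7625597492667 / 9040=843539545.65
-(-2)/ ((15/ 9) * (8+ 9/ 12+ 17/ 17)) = 8/ 65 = 0.12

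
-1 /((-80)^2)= -1 /6400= -0.00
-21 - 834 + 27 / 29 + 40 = -23608 / 29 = -814.07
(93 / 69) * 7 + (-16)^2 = 6105 / 23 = 265.43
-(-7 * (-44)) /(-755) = 308 /755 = 0.41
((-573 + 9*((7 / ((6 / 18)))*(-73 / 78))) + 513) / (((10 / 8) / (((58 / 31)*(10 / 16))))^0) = -236.88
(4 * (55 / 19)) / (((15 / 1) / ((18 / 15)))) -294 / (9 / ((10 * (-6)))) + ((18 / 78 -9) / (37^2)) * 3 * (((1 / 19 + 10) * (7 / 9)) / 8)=13261343129 / 6762860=1960.91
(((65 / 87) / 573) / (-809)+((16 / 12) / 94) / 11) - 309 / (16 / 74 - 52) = 238433276129315 / 39949232860548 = 5.97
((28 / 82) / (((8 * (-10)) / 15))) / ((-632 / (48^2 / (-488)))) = -189 / 395158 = -0.00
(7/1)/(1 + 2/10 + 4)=35/26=1.35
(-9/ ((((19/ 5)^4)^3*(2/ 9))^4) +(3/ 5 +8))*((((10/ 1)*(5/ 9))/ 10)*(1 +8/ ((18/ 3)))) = 115573781670089408639107161561852025266105213617290850047853025781/ 10367083405622637984238849037927123756158230164197118576195528112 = 11.15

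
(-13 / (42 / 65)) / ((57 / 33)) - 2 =-10891 / 798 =-13.65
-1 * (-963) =963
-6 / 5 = -1.20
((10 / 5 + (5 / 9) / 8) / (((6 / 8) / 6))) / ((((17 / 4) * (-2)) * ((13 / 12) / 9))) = -3576 / 221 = -16.18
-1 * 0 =0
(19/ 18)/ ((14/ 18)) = 19/ 14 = 1.36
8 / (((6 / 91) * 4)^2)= 8281 / 72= 115.01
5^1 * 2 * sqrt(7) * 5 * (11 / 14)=275 * sqrt(7) / 7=103.94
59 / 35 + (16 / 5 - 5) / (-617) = 36466 / 21595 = 1.69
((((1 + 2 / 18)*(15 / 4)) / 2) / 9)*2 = 25 / 54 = 0.46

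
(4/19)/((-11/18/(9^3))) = -52488/209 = -251.14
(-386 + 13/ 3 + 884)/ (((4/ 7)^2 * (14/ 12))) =1318.62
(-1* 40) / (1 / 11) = -440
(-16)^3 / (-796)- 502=-98874 / 199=-496.85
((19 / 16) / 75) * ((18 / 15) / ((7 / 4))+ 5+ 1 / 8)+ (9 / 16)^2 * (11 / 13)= 3142613 / 8736000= 0.36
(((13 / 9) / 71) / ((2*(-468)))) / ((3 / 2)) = -1 / 69012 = -0.00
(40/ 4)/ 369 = 0.03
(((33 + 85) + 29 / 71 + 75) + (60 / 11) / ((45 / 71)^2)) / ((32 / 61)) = 83202719 / 210870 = 394.57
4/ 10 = 2/ 5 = 0.40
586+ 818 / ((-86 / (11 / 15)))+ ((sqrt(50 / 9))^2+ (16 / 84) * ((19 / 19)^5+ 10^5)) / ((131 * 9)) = 9504846319 / 15969555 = 595.19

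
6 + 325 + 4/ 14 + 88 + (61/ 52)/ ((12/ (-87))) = 598097/ 1456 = 410.78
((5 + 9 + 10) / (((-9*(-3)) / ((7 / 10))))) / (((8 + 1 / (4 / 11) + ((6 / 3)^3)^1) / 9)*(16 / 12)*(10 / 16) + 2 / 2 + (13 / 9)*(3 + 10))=224 / 7745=0.03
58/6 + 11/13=10.51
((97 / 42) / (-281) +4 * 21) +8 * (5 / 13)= 13358603 / 153426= 87.07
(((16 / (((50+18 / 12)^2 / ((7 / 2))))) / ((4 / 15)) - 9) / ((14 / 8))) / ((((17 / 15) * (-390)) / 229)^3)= 1136542727949 / 1603168998886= 0.71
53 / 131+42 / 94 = 5242 / 6157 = 0.85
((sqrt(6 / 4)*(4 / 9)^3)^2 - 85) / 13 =-15055447 / 2302911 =-6.54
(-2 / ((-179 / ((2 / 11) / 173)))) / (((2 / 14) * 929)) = 28 / 316451773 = 0.00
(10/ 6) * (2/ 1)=10/ 3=3.33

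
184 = 184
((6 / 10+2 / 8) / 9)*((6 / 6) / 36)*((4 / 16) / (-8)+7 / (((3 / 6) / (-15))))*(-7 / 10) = 799799 / 2073600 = 0.39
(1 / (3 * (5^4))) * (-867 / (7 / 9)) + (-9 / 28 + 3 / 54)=-135511 / 157500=-0.86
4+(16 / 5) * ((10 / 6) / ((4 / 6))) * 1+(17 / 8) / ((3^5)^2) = 12.00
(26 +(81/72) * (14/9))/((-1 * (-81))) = 37/108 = 0.34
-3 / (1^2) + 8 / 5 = -1.40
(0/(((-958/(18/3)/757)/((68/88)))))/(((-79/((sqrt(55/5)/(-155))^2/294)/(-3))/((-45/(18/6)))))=0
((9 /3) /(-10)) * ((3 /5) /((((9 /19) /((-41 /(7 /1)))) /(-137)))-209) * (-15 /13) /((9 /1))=42389 /1365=31.05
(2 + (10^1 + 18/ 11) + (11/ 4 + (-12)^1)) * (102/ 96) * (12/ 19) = 9843/ 3344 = 2.94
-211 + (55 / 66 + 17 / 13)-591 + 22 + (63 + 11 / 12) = -37125 / 52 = -713.94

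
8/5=1.60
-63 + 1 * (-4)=-67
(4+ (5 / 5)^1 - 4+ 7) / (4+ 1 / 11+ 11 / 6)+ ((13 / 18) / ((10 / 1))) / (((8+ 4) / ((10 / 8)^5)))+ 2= 582678955 / 172965888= 3.37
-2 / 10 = -1 / 5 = -0.20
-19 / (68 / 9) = -171 / 68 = -2.51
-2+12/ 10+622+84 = 3526/ 5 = 705.20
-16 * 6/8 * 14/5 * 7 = -1176/5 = -235.20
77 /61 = 1.26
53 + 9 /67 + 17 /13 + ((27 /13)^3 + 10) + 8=11982154 /147199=81.40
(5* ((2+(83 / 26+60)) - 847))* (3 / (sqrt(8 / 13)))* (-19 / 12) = 1931065* sqrt(26) / 416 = 23669.56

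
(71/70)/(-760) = -71/53200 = -0.00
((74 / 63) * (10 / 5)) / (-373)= -148 / 23499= -0.01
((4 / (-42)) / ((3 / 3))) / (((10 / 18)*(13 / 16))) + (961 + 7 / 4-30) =1697221 / 1820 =932.54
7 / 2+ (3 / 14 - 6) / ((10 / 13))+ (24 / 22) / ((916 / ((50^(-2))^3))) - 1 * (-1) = -832450781249979 / 275515625000000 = -3.02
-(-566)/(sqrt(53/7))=566 * sqrt(371)/53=205.70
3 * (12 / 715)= 36 / 715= 0.05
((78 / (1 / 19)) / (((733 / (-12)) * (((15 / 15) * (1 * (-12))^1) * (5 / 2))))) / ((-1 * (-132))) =247 / 40315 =0.01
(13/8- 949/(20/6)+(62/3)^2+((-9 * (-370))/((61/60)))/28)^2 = 1609873665879361/23629838400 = 68128.85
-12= -12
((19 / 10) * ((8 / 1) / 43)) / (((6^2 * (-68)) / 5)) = -19 / 26316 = -0.00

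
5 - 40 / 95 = 87 / 19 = 4.58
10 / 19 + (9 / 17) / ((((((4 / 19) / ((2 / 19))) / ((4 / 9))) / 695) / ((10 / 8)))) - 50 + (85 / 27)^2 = 29500735 / 470934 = 62.64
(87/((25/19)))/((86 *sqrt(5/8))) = 1653 *sqrt(10)/5375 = 0.97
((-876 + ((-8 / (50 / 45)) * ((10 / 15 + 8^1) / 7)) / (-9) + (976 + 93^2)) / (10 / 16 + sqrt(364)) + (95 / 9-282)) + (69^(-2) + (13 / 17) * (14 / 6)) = -1251199402091 / 4394798163 + 117599872 * sqrt(91) / 2443455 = 174.42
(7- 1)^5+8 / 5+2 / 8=155557 / 20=7777.85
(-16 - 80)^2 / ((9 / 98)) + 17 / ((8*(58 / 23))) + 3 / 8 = 46563893 / 464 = 100353.22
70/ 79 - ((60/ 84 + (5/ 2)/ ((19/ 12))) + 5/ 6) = -141245/ 63042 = -2.24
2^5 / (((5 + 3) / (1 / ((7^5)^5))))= 4 / 1341068619663964900807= 0.00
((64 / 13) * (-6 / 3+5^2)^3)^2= 606355001344 / 169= 3587899416.24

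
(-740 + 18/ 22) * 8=-65048/ 11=-5913.45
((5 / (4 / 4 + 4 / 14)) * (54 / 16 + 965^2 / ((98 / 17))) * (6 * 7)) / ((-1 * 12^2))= -316623115 / 1728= -183230.97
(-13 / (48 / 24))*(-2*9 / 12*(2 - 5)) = -117 / 4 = -29.25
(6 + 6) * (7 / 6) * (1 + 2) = 42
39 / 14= 2.79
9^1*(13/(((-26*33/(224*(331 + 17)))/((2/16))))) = -14616/11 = -1328.73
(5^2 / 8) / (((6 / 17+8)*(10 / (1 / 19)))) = 85 / 43168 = 0.00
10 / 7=1.43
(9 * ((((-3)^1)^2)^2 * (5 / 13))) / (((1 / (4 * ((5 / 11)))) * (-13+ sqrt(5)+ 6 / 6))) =-874800 / 19877- 72900 * sqrt(5) / 19877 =-52.21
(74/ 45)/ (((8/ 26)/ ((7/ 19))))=3367/ 1710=1.97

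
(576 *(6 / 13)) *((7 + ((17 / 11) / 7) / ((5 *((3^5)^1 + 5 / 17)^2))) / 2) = 1244754314091 / 1337781445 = 930.46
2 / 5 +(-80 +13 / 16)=-78.79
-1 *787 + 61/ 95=-74704/ 95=-786.36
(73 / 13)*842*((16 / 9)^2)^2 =4028235776 / 85293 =47228.21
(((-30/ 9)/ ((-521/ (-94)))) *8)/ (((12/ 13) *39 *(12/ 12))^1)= -1880/ 14067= -0.13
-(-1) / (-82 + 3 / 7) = -7 / 571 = -0.01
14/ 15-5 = -61/ 15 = -4.07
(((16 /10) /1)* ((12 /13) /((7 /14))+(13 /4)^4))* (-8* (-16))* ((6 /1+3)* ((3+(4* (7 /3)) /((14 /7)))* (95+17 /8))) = 20235529881 /130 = 155657922.16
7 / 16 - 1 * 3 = -41 / 16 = -2.56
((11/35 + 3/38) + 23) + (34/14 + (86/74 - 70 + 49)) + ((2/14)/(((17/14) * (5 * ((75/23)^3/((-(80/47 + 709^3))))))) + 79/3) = -4011209948879383679/16587614531250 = -241819.58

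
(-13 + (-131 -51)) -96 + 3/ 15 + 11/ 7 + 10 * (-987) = -355573/ 35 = -10159.23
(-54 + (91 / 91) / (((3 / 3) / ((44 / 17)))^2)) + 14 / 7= -13092 / 289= -45.30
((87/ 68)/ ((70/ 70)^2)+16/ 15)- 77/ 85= 1469/ 1020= 1.44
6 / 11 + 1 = 17 / 11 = 1.55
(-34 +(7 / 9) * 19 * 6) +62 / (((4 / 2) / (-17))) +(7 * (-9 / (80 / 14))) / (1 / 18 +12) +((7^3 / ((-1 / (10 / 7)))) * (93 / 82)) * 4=-205610281 / 76260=-2696.17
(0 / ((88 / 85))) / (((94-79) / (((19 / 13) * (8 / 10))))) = 0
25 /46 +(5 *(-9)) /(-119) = 5045 /5474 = 0.92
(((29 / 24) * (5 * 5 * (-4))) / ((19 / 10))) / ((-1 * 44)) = 3625 / 2508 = 1.45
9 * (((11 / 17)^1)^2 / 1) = 1089 / 289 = 3.77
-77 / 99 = -7 / 9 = -0.78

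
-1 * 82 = -82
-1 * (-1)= 1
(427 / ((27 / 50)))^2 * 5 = 3126354.60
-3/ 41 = -0.07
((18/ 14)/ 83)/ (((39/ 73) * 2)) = 219/ 15106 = 0.01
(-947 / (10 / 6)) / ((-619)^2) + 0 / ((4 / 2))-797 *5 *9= -68710349166 / 1915805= -35865.00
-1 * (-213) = 213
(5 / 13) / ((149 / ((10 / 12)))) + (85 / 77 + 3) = 3674477 / 894894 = 4.11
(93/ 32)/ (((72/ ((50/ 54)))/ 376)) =36425/ 2592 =14.05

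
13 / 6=2.17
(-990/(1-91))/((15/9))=33/5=6.60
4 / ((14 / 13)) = 26 / 7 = 3.71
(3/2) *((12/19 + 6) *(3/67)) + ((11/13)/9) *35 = 556444/148941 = 3.74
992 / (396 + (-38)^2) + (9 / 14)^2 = 21467 / 22540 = 0.95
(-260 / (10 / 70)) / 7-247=-507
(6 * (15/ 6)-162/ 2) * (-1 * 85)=5610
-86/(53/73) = -6278/53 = -118.45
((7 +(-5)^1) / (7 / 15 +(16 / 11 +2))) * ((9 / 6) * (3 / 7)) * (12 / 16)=4455 / 18116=0.25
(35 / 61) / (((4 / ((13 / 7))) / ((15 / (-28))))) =-975 / 6832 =-0.14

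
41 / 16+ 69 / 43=2867 / 688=4.17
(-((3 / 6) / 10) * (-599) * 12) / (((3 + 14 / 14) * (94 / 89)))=159933 / 1880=85.07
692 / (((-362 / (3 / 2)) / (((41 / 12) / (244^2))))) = -7093 / 43104064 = -0.00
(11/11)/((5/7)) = 7/5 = 1.40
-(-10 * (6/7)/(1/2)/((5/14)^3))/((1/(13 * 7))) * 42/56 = 642096/25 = 25683.84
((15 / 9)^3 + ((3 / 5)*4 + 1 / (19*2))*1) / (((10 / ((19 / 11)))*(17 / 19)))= 1.36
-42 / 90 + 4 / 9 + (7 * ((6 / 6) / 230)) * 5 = 269 / 2070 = 0.13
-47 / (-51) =0.92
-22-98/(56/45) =-403/4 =-100.75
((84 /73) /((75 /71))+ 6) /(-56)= -6469 /51100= -0.13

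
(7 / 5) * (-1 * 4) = -28 / 5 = -5.60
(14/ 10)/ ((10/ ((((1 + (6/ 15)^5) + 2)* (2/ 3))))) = 0.28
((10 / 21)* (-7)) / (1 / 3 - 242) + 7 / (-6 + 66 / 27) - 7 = -41551 / 4640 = -8.95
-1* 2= -2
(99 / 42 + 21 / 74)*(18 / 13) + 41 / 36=4.80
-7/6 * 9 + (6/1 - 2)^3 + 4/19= 2041/38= 53.71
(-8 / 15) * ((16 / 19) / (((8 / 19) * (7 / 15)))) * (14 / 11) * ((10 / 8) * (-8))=320 / 11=29.09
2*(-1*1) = -2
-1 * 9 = -9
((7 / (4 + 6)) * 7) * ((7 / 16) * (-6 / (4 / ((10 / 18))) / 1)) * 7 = -2401 / 192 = -12.51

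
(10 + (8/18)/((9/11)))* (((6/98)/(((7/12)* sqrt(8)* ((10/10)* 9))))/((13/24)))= 976* sqrt(2)/17199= 0.08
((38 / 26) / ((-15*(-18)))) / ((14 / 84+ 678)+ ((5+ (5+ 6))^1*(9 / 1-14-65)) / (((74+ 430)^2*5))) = 399 / 49987600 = 0.00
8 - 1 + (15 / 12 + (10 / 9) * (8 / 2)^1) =12.69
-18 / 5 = -3.60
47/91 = 0.52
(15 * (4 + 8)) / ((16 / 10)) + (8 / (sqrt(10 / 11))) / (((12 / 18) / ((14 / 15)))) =28 * sqrt(110) / 25 + 225 / 2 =124.25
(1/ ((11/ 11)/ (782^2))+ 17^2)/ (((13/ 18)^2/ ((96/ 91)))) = 19029831552/ 15379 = 1237390.70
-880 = -880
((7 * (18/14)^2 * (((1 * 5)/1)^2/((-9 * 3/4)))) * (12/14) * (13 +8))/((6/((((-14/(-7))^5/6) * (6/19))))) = -28800/133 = -216.54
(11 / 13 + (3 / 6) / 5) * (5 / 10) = 123 / 260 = 0.47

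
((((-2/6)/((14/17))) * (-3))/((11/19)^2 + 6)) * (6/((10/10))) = 18411/16009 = 1.15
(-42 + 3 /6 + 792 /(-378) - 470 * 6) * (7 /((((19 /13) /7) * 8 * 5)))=-10944661 /4560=-2400.14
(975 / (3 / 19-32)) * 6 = -22230 / 121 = -183.72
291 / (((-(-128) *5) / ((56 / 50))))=0.51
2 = 2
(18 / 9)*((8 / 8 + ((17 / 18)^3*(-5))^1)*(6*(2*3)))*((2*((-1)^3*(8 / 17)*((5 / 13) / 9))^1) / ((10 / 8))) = 92224 / 12393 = 7.44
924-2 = 922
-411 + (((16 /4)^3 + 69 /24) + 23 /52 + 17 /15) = -534377 /1560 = -342.55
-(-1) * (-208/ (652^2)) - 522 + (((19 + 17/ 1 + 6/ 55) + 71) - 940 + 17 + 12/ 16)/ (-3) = -250.29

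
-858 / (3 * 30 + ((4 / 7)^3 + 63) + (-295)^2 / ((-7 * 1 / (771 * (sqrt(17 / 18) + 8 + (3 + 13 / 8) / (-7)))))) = 0.00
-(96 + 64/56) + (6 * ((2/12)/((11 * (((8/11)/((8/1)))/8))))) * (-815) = -46320/7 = -6617.14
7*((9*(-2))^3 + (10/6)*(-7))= -122717/3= -40905.67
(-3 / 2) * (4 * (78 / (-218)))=234 / 109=2.15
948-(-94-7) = 1049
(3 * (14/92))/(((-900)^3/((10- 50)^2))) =-0.00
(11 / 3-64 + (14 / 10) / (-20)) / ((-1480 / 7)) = 126847 / 444000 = 0.29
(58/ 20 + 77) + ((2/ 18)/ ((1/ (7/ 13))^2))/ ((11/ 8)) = 13371989/ 167310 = 79.92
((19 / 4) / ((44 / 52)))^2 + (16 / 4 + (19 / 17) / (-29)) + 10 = 45.47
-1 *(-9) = 9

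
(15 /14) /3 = 5 /14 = 0.36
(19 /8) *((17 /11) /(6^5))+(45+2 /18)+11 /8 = 31810211 /684288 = 46.49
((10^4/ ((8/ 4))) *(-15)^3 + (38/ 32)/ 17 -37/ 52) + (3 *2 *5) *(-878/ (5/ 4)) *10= -60415108189/ 3536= -17085720.64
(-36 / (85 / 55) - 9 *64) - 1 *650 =-21238 / 17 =-1249.29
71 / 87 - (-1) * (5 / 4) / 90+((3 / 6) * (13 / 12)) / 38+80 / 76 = 150505 / 79344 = 1.90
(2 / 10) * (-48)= -48 / 5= -9.60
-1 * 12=-12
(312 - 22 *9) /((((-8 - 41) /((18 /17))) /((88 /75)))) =-60192 /20825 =-2.89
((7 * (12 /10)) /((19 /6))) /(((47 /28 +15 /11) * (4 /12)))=2.62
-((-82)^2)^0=-1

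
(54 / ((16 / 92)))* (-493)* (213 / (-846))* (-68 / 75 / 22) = -1588.34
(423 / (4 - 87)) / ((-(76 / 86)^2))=782127 / 119852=6.53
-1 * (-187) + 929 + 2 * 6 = 1128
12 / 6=2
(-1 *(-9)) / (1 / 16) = 144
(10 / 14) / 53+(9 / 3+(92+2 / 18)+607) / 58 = 2346959 / 193662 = 12.12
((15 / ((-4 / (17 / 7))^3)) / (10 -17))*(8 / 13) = 0.30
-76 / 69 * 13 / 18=-494 / 621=-0.80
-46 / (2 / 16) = -368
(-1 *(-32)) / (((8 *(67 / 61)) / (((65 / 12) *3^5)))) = 321165 / 67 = 4793.51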